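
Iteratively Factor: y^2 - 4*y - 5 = (y + 1)*(y - 5)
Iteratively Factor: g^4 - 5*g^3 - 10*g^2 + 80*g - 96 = (g - 2)*(g^3 - 3*g^2 - 16*g + 48) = (g - 2)*(g + 4)*(g^2 - 7*g + 12) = (g - 3)*(g - 2)*(g + 4)*(g - 4)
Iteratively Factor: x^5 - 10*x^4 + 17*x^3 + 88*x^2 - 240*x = (x + 3)*(x^4 - 13*x^3 + 56*x^2 - 80*x) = (x - 5)*(x + 3)*(x^3 - 8*x^2 + 16*x) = (x - 5)*(x - 4)*(x + 3)*(x^2 - 4*x) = x*(x - 5)*(x - 4)*(x + 3)*(x - 4)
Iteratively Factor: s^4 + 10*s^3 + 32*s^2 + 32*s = (s + 4)*(s^3 + 6*s^2 + 8*s) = (s + 4)^2*(s^2 + 2*s) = s*(s + 4)^2*(s + 2)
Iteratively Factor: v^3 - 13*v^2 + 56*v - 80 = (v - 4)*(v^2 - 9*v + 20) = (v - 5)*(v - 4)*(v - 4)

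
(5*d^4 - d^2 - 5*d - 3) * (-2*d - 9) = -10*d^5 - 45*d^4 + 2*d^3 + 19*d^2 + 51*d + 27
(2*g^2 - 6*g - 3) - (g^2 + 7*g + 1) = g^2 - 13*g - 4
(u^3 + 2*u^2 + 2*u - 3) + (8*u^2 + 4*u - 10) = u^3 + 10*u^2 + 6*u - 13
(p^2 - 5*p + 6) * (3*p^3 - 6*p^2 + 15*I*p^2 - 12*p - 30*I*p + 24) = 3*p^5 - 21*p^4 + 15*I*p^4 + 36*p^3 - 105*I*p^3 + 48*p^2 + 240*I*p^2 - 192*p - 180*I*p + 144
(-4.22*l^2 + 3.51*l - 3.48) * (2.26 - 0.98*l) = 4.1356*l^3 - 12.977*l^2 + 11.343*l - 7.8648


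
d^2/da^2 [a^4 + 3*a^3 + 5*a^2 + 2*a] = 12*a^2 + 18*a + 10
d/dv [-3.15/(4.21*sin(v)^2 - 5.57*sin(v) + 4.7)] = (26.523*sin(v) - 17.5455)*cos(v)/(4.21*sin(v)^2 - 5.57*sin(v) + 4.7)^2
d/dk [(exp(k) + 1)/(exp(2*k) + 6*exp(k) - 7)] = (-2*(exp(k) + 1)*(exp(k) + 3) + exp(2*k) + 6*exp(k) - 7)*exp(k)/(exp(2*k) + 6*exp(k) - 7)^2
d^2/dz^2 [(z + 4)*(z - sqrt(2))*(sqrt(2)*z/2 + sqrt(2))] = sqrt(2)*(3*z - sqrt(2) + 6)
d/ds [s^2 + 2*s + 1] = 2*s + 2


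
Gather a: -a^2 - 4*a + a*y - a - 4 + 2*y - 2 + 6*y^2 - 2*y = -a^2 + a*(y - 5) + 6*y^2 - 6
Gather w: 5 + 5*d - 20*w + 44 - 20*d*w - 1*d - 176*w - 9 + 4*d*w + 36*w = 4*d + w*(-16*d - 160) + 40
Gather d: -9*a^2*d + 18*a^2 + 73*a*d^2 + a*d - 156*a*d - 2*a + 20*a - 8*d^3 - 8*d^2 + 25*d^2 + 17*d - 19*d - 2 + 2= 18*a^2 + 18*a - 8*d^3 + d^2*(73*a + 17) + d*(-9*a^2 - 155*a - 2)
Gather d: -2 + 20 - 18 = 0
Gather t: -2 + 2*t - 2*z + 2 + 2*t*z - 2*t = 2*t*z - 2*z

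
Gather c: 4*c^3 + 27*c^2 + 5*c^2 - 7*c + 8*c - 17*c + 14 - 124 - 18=4*c^3 + 32*c^2 - 16*c - 128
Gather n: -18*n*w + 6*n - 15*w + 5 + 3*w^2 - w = n*(6 - 18*w) + 3*w^2 - 16*w + 5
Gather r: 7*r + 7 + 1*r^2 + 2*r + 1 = r^2 + 9*r + 8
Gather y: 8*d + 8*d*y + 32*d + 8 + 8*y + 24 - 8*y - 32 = 8*d*y + 40*d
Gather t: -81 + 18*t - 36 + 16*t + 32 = 34*t - 85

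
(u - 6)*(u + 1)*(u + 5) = u^3 - 31*u - 30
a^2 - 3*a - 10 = (a - 5)*(a + 2)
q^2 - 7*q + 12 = (q - 4)*(q - 3)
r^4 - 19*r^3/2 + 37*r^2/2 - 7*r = r*(r - 7)*(r - 2)*(r - 1/2)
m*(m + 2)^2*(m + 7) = m^4 + 11*m^3 + 32*m^2 + 28*m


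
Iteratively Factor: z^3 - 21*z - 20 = (z + 1)*(z^2 - z - 20) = (z - 5)*(z + 1)*(z + 4)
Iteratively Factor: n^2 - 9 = (n + 3)*(n - 3)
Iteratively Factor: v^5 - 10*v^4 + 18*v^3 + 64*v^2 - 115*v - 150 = (v - 5)*(v^4 - 5*v^3 - 7*v^2 + 29*v + 30) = (v - 5)*(v - 3)*(v^3 - 2*v^2 - 13*v - 10) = (v - 5)*(v - 3)*(v + 2)*(v^2 - 4*v - 5) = (v - 5)*(v - 3)*(v + 1)*(v + 2)*(v - 5)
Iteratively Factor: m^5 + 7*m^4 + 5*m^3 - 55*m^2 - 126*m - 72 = (m + 2)*(m^4 + 5*m^3 - 5*m^2 - 45*m - 36) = (m + 2)*(m + 3)*(m^3 + 2*m^2 - 11*m - 12) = (m + 1)*(m + 2)*(m + 3)*(m^2 + m - 12) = (m - 3)*(m + 1)*(m + 2)*(m + 3)*(m + 4)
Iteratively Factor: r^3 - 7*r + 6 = (r + 3)*(r^2 - 3*r + 2) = (r - 2)*(r + 3)*(r - 1)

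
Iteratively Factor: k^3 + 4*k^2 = (k)*(k^2 + 4*k) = k^2*(k + 4)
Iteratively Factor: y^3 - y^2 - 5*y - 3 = (y + 1)*(y^2 - 2*y - 3) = (y + 1)^2*(y - 3)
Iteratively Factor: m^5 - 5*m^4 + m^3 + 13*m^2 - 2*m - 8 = (m - 2)*(m^4 - 3*m^3 - 5*m^2 + 3*m + 4) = (m - 2)*(m + 1)*(m^3 - 4*m^2 - m + 4) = (m - 2)*(m + 1)^2*(m^2 - 5*m + 4) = (m - 2)*(m - 1)*(m + 1)^2*(m - 4)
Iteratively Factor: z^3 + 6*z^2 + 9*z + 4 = (z + 1)*(z^2 + 5*z + 4) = (z + 1)*(z + 4)*(z + 1)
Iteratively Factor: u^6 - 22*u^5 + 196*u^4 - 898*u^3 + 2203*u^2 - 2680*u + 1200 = (u - 5)*(u^5 - 17*u^4 + 111*u^3 - 343*u^2 + 488*u - 240) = (u - 5)*(u - 4)*(u^4 - 13*u^3 + 59*u^2 - 107*u + 60) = (u - 5)*(u - 4)^2*(u^3 - 9*u^2 + 23*u - 15) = (u - 5)^2*(u - 4)^2*(u^2 - 4*u + 3) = (u - 5)^2*(u - 4)^2*(u - 1)*(u - 3)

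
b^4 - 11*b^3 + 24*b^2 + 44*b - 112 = (b - 7)*(b - 4)*(b - 2)*(b + 2)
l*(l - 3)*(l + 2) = l^3 - l^2 - 6*l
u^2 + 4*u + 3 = (u + 1)*(u + 3)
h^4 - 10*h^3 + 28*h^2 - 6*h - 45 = (h - 5)*(h - 3)^2*(h + 1)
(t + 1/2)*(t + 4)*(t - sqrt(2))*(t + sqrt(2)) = t^4 + 9*t^3/2 - 9*t - 4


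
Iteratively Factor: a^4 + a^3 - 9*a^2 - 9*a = (a)*(a^3 + a^2 - 9*a - 9) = a*(a - 3)*(a^2 + 4*a + 3) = a*(a - 3)*(a + 1)*(a + 3)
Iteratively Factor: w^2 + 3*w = (w)*(w + 3)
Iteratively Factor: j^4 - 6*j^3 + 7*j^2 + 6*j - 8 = (j - 2)*(j^3 - 4*j^2 - j + 4) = (j - 2)*(j + 1)*(j^2 - 5*j + 4) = (j - 4)*(j - 2)*(j + 1)*(j - 1)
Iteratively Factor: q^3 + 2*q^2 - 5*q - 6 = (q + 3)*(q^2 - q - 2) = (q + 1)*(q + 3)*(q - 2)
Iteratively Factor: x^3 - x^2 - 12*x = (x - 4)*(x^2 + 3*x) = (x - 4)*(x + 3)*(x)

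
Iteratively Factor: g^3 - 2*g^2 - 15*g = (g - 5)*(g^2 + 3*g) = (g - 5)*(g + 3)*(g)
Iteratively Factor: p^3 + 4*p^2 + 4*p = (p)*(p^2 + 4*p + 4) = p*(p + 2)*(p + 2)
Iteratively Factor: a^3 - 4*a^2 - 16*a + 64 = (a - 4)*(a^2 - 16) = (a - 4)^2*(a + 4)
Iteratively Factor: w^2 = (w)*(w)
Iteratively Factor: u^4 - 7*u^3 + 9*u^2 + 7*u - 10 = (u + 1)*(u^3 - 8*u^2 + 17*u - 10) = (u - 1)*(u + 1)*(u^2 - 7*u + 10) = (u - 2)*(u - 1)*(u + 1)*(u - 5)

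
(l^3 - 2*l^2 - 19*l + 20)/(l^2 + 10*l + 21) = (l^3 - 2*l^2 - 19*l + 20)/(l^2 + 10*l + 21)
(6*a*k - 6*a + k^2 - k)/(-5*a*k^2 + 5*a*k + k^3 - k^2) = (-6*a - k)/(k*(5*a - k))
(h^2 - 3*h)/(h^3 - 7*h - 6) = h/(h^2 + 3*h + 2)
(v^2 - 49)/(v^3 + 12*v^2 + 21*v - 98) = (v - 7)/(v^2 + 5*v - 14)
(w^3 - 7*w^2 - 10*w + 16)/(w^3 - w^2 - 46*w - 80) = (w - 1)/(w + 5)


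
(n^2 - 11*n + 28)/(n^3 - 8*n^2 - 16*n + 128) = (n - 7)/(n^2 - 4*n - 32)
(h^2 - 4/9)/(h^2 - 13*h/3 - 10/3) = (h - 2/3)/(h - 5)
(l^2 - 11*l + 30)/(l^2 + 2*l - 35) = (l - 6)/(l + 7)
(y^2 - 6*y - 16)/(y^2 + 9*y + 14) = (y - 8)/(y + 7)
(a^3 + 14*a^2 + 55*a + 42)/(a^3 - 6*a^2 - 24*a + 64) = (a^3 + 14*a^2 + 55*a + 42)/(a^3 - 6*a^2 - 24*a + 64)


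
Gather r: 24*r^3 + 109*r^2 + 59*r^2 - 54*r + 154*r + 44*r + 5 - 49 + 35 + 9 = 24*r^3 + 168*r^2 + 144*r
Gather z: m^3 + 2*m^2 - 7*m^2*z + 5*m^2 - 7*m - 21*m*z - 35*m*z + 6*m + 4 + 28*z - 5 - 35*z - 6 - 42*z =m^3 + 7*m^2 - m + z*(-7*m^2 - 56*m - 49) - 7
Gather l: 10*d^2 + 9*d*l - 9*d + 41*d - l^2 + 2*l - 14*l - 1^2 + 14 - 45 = 10*d^2 + 32*d - l^2 + l*(9*d - 12) - 32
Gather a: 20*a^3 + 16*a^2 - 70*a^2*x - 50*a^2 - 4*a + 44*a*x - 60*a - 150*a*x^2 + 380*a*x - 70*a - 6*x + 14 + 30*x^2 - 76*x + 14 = 20*a^3 + a^2*(-70*x - 34) + a*(-150*x^2 + 424*x - 134) + 30*x^2 - 82*x + 28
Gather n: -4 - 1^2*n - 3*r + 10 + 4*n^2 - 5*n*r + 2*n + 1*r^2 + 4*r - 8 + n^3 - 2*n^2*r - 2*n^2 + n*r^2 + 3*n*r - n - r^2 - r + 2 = n^3 + n^2*(2 - 2*r) + n*(r^2 - 2*r)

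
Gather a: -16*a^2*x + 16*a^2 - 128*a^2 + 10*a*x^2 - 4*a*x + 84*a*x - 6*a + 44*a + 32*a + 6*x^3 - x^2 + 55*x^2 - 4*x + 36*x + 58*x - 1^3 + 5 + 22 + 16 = a^2*(-16*x - 112) + a*(10*x^2 + 80*x + 70) + 6*x^3 + 54*x^2 + 90*x + 42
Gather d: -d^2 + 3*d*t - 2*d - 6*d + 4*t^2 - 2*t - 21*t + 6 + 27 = -d^2 + d*(3*t - 8) + 4*t^2 - 23*t + 33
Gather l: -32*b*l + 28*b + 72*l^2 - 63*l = 28*b + 72*l^2 + l*(-32*b - 63)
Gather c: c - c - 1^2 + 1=0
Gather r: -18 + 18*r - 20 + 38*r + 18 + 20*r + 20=76*r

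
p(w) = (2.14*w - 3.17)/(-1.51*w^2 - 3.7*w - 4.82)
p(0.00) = 0.66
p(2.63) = -0.10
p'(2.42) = -0.05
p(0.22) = 0.47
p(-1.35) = 2.35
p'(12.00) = 0.00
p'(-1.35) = -0.49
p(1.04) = 0.09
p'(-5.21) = 0.16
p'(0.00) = -0.95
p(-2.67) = 1.56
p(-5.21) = 0.54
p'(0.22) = -0.74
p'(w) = (2.14*w - 3.17)*(3.02*w + 3.7)/(-1.51*w^2 - 3.7*w - 4.82)^2 + 2.14/(-1.51*w^2 - 3.7*w - 4.82)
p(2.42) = -0.09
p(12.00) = -0.08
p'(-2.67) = 0.82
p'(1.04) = -0.27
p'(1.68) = -0.12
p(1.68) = -0.03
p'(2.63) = -0.04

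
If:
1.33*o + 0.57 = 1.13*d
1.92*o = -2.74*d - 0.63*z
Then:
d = 0.188241769582717 - 0.144122604836768*z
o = -0.122450032680863*z - 0.268636692008669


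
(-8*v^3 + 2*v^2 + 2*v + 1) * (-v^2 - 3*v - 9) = 8*v^5 + 22*v^4 + 64*v^3 - 25*v^2 - 21*v - 9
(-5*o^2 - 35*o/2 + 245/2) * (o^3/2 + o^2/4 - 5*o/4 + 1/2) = -5*o^5/2 - 10*o^4 + 505*o^3/8 + 50*o^2 - 1295*o/8 + 245/4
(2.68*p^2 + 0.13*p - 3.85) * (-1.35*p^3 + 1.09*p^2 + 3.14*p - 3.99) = -3.618*p^5 + 2.7457*p^4 + 13.7544*p^3 - 14.4815*p^2 - 12.6077*p + 15.3615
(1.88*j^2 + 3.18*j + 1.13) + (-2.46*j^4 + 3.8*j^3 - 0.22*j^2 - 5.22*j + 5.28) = -2.46*j^4 + 3.8*j^3 + 1.66*j^2 - 2.04*j + 6.41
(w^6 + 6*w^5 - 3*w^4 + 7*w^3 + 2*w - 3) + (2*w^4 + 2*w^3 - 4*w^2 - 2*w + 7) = w^6 + 6*w^5 - w^4 + 9*w^3 - 4*w^2 + 4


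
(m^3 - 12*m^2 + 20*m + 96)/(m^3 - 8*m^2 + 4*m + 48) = (m - 8)/(m - 4)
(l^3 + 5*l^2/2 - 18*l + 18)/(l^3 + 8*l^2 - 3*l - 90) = (l^2 - 7*l/2 + 3)/(l^2 + 2*l - 15)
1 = 1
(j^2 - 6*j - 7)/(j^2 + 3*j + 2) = (j - 7)/(j + 2)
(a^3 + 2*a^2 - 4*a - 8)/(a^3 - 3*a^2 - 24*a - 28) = (a - 2)/(a - 7)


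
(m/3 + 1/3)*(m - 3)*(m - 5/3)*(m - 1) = m^4/3 - 14*m^3/9 + 4*m^2/3 + 14*m/9 - 5/3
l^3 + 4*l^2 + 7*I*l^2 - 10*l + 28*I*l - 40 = (l + 4)*(l + 2*I)*(l + 5*I)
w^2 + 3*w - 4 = (w - 1)*(w + 4)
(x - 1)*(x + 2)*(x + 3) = x^3 + 4*x^2 + x - 6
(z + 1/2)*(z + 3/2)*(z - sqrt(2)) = z^3 - sqrt(2)*z^2 + 2*z^2 - 2*sqrt(2)*z + 3*z/4 - 3*sqrt(2)/4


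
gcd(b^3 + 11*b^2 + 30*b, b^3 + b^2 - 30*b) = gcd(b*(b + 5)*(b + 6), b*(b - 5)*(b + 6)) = b^2 + 6*b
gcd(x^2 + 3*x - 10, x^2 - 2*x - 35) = x + 5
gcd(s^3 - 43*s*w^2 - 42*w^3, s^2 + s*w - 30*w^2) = s + 6*w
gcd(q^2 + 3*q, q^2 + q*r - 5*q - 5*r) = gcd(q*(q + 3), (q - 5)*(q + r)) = 1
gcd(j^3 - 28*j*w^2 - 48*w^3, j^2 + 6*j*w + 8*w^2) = j^2 + 6*j*w + 8*w^2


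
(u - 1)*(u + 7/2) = u^2 + 5*u/2 - 7/2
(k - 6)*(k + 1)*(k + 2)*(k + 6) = k^4 + 3*k^3 - 34*k^2 - 108*k - 72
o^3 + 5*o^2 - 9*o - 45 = (o - 3)*(o + 3)*(o + 5)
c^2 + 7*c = c*(c + 7)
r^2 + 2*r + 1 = (r + 1)^2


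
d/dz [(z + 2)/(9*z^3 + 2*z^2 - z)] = 2*(-9*z^3 - 28*z^2 - 4*z + 1)/(z^2*(81*z^4 + 36*z^3 - 14*z^2 - 4*z + 1))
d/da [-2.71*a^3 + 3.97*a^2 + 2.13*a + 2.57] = -8.13*a^2 + 7.94*a + 2.13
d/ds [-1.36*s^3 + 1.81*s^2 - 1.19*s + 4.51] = -4.08*s^2 + 3.62*s - 1.19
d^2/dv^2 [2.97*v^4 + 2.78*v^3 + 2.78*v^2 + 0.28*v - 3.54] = 35.64*v^2 + 16.68*v + 5.56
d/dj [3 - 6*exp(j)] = -6*exp(j)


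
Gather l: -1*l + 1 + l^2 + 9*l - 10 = l^2 + 8*l - 9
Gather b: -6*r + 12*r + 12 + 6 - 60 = 6*r - 42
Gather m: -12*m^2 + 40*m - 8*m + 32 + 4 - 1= -12*m^2 + 32*m + 35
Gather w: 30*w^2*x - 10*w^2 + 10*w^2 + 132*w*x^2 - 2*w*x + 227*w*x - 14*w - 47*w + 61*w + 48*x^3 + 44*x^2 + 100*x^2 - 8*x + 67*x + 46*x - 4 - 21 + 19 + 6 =30*w^2*x + w*(132*x^2 + 225*x) + 48*x^3 + 144*x^2 + 105*x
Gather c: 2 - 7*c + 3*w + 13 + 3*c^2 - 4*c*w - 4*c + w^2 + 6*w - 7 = 3*c^2 + c*(-4*w - 11) + w^2 + 9*w + 8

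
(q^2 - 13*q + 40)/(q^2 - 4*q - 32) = (q - 5)/(q + 4)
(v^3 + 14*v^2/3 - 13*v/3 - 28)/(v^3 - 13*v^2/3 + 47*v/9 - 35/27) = 9*(v^2 + 7*v + 12)/(9*v^2 - 18*v + 5)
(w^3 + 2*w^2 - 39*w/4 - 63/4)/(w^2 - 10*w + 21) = (w^2 + 5*w + 21/4)/(w - 7)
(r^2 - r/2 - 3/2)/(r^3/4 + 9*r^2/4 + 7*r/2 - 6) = 2*(2*r^2 - r - 3)/(r^3 + 9*r^2 + 14*r - 24)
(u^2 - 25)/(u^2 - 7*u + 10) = (u + 5)/(u - 2)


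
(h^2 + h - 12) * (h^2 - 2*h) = h^4 - h^3 - 14*h^2 + 24*h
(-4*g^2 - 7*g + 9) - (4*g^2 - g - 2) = -8*g^2 - 6*g + 11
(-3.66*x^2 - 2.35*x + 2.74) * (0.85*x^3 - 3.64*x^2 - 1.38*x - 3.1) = -3.111*x^5 + 11.3249*x^4 + 15.9338*x^3 + 4.6154*x^2 + 3.5038*x - 8.494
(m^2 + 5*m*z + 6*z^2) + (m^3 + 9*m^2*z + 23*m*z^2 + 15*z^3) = m^3 + 9*m^2*z + m^2 + 23*m*z^2 + 5*m*z + 15*z^3 + 6*z^2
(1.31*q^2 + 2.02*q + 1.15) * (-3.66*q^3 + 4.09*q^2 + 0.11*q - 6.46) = -4.7946*q^5 - 2.0353*q^4 + 4.1969*q^3 - 3.5369*q^2 - 12.9227*q - 7.429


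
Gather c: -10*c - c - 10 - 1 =-11*c - 11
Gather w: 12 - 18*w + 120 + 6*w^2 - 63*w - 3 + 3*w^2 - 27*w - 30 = 9*w^2 - 108*w + 99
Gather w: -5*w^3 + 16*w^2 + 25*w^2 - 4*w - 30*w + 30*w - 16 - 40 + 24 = -5*w^3 + 41*w^2 - 4*w - 32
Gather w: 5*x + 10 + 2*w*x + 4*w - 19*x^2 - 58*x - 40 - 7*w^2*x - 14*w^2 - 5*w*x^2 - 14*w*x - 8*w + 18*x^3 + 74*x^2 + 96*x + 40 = w^2*(-7*x - 14) + w*(-5*x^2 - 12*x - 4) + 18*x^3 + 55*x^2 + 43*x + 10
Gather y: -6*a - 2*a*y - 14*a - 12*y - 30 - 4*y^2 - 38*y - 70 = -20*a - 4*y^2 + y*(-2*a - 50) - 100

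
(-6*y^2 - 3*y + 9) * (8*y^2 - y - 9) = -48*y^4 - 18*y^3 + 129*y^2 + 18*y - 81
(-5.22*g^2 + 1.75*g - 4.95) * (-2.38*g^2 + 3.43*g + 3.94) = 12.4236*g^4 - 22.0696*g^3 - 2.7833*g^2 - 10.0835*g - 19.503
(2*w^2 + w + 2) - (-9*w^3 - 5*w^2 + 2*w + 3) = 9*w^3 + 7*w^2 - w - 1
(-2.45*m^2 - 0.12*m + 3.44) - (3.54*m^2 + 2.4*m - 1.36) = -5.99*m^2 - 2.52*m + 4.8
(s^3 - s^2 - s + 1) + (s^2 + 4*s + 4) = s^3 + 3*s + 5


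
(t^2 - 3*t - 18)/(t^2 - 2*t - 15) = (t - 6)/(t - 5)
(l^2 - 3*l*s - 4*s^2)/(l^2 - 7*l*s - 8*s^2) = (-l + 4*s)/(-l + 8*s)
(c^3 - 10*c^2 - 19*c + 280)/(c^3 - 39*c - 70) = (c - 8)/(c + 2)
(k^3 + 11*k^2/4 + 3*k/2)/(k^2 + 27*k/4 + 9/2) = k*(k + 2)/(k + 6)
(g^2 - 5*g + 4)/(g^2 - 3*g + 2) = (g - 4)/(g - 2)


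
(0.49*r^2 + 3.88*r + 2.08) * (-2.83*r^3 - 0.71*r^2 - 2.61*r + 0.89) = -1.3867*r^5 - 11.3283*r^4 - 9.9201*r^3 - 11.1675*r^2 - 1.9756*r + 1.8512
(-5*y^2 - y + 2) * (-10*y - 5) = 50*y^3 + 35*y^2 - 15*y - 10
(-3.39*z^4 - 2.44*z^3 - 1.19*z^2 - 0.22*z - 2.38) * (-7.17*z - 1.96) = 24.3063*z^5 + 24.1392*z^4 + 13.3147*z^3 + 3.9098*z^2 + 17.4958*z + 4.6648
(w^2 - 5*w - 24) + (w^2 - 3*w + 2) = 2*w^2 - 8*w - 22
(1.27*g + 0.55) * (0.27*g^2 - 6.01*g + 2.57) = 0.3429*g^3 - 7.4842*g^2 - 0.0416000000000003*g + 1.4135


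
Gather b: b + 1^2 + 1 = b + 2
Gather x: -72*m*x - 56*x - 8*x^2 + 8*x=-8*x^2 + x*(-72*m - 48)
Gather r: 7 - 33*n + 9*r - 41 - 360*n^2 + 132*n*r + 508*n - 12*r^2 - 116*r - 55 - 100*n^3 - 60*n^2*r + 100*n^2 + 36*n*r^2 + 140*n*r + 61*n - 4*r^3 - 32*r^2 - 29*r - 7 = -100*n^3 - 260*n^2 + 536*n - 4*r^3 + r^2*(36*n - 44) + r*(-60*n^2 + 272*n - 136) - 96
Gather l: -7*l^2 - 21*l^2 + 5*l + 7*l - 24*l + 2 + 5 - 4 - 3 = -28*l^2 - 12*l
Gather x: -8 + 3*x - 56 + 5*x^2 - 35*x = 5*x^2 - 32*x - 64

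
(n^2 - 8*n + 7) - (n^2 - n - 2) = 9 - 7*n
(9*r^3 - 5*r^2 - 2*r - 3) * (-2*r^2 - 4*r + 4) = -18*r^5 - 26*r^4 + 60*r^3 - 6*r^2 + 4*r - 12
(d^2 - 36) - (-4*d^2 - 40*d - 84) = 5*d^2 + 40*d + 48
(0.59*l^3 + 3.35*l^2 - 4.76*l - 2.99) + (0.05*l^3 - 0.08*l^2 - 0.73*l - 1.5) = 0.64*l^3 + 3.27*l^2 - 5.49*l - 4.49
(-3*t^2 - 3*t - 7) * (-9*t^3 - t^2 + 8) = 27*t^5 + 30*t^4 + 66*t^3 - 17*t^2 - 24*t - 56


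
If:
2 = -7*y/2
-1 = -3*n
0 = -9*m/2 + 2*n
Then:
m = 4/27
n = 1/3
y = -4/7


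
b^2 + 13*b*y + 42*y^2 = (b + 6*y)*(b + 7*y)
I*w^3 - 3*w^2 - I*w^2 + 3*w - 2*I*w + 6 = (w - 2)*(w + 3*I)*(I*w + I)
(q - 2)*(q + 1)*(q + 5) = q^3 + 4*q^2 - 7*q - 10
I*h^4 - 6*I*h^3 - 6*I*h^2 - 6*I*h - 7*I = (h - 7)*(h - I)*(h + I)*(I*h + I)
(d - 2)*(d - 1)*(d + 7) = d^3 + 4*d^2 - 19*d + 14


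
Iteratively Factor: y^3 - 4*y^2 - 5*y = (y + 1)*(y^2 - 5*y) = y*(y + 1)*(y - 5)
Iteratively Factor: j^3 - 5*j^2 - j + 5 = (j - 5)*(j^2 - 1) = (j - 5)*(j + 1)*(j - 1)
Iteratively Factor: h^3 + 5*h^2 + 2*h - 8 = (h - 1)*(h^2 + 6*h + 8) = (h - 1)*(h + 2)*(h + 4)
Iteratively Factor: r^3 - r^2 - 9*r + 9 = (r - 3)*(r^2 + 2*r - 3) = (r - 3)*(r + 3)*(r - 1)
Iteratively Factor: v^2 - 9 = (v - 3)*(v + 3)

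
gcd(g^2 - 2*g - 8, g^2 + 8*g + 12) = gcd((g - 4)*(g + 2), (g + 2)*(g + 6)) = g + 2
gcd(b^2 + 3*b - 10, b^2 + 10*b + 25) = b + 5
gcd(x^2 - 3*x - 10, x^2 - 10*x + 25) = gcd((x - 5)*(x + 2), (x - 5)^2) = x - 5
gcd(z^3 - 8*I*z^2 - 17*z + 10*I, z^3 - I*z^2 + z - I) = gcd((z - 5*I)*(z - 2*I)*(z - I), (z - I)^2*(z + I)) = z - I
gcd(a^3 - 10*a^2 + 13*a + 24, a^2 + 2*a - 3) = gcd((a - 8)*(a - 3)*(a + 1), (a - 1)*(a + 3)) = 1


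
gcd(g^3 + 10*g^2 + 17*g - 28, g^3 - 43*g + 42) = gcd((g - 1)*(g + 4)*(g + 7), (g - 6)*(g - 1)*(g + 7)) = g^2 + 6*g - 7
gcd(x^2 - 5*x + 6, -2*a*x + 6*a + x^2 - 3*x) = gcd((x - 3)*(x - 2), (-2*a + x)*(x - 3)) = x - 3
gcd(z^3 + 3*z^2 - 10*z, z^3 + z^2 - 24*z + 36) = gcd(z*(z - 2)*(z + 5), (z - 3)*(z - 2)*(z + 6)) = z - 2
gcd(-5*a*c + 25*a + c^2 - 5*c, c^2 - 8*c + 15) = c - 5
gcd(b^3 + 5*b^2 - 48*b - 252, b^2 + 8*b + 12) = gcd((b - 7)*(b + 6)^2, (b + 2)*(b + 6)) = b + 6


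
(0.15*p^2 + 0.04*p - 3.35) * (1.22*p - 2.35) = 0.183*p^3 - 0.3037*p^2 - 4.181*p + 7.8725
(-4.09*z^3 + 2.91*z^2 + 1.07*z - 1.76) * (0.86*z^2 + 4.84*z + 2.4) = -3.5174*z^5 - 17.293*z^4 + 5.1886*z^3 + 10.6492*z^2 - 5.9504*z - 4.224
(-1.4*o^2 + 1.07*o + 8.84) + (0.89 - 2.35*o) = -1.4*o^2 - 1.28*o + 9.73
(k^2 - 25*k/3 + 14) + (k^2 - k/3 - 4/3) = 2*k^2 - 26*k/3 + 38/3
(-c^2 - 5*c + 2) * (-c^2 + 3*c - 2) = c^4 + 2*c^3 - 15*c^2 + 16*c - 4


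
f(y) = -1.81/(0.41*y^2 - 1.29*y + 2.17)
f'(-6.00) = -0.02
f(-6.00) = -0.07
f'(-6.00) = -0.02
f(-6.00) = -0.07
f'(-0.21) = -0.44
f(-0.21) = -0.74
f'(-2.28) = -0.11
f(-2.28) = -0.25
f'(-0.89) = -0.28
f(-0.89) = -0.50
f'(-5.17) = -0.03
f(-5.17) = -0.09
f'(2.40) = 0.60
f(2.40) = -1.26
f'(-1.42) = -0.19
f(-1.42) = -0.37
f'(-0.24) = -0.43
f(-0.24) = -0.72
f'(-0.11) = -0.47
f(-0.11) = -0.78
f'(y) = -1.81*(1.29 - 0.82*y)/(0.41*y^2 - 1.29*y + 2.17)^2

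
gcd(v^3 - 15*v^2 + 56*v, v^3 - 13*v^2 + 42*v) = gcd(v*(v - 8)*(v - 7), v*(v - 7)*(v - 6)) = v^2 - 7*v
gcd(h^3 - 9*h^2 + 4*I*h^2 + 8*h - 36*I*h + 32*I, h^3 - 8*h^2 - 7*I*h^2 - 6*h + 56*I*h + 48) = h - 8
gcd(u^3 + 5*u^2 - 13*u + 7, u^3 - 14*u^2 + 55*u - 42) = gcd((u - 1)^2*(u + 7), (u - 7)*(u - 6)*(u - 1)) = u - 1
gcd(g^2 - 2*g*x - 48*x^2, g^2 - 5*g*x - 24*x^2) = -g + 8*x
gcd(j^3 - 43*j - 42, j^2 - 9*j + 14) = j - 7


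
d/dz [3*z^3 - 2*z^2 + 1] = z*(9*z - 4)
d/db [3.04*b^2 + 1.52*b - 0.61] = 6.08*b + 1.52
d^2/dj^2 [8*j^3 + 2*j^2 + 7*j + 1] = 48*j + 4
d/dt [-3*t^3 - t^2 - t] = -9*t^2 - 2*t - 1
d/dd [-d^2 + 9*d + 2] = 9 - 2*d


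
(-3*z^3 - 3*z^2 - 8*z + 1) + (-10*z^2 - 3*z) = -3*z^3 - 13*z^2 - 11*z + 1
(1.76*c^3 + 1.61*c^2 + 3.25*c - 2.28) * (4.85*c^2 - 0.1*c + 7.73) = 8.536*c^5 + 7.6325*c^4 + 29.2063*c^3 + 1.0623*c^2 + 25.3505*c - 17.6244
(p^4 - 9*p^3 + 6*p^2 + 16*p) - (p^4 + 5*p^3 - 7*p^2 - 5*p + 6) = -14*p^3 + 13*p^2 + 21*p - 6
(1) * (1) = 1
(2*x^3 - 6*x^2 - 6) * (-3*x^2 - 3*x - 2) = -6*x^5 + 12*x^4 + 14*x^3 + 30*x^2 + 18*x + 12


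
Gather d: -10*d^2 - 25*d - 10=-10*d^2 - 25*d - 10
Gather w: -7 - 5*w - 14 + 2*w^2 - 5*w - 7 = 2*w^2 - 10*w - 28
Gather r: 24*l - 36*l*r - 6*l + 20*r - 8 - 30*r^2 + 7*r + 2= 18*l - 30*r^2 + r*(27 - 36*l) - 6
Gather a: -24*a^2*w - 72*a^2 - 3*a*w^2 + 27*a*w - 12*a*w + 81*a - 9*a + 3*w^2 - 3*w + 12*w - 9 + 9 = a^2*(-24*w - 72) + a*(-3*w^2 + 15*w + 72) + 3*w^2 + 9*w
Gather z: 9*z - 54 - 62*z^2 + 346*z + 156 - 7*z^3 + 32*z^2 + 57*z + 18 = -7*z^3 - 30*z^2 + 412*z + 120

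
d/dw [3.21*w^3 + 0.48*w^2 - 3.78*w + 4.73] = 9.63*w^2 + 0.96*w - 3.78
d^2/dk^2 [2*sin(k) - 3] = -2*sin(k)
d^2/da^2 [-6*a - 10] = 0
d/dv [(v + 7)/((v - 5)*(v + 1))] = (-v^2 - 14*v + 23)/(v^4 - 8*v^3 + 6*v^2 + 40*v + 25)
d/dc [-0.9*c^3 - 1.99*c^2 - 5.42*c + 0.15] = -2.7*c^2 - 3.98*c - 5.42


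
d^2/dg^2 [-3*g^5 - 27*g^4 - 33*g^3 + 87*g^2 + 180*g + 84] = -60*g^3 - 324*g^2 - 198*g + 174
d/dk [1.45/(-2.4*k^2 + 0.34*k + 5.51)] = (6.96*k - 0.493)/(-2.4*k^2 + 0.34*k + 5.51)^2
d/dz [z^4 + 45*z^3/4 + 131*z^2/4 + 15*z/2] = 4*z^3 + 135*z^2/4 + 131*z/2 + 15/2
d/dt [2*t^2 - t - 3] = 4*t - 1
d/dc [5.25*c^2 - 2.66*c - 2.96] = 10.5*c - 2.66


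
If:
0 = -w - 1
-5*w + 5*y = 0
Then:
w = -1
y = -1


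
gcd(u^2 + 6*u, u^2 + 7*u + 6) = u + 6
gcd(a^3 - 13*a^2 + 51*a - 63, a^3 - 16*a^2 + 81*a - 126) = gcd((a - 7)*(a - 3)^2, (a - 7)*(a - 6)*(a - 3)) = a^2 - 10*a + 21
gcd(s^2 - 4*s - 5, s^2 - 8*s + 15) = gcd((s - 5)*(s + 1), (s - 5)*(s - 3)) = s - 5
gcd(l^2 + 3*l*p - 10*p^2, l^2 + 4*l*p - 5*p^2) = l + 5*p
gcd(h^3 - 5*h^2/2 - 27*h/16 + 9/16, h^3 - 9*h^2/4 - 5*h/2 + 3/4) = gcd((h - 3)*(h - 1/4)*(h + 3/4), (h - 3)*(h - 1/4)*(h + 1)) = h^2 - 13*h/4 + 3/4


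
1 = 1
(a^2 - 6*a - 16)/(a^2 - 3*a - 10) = (a - 8)/(a - 5)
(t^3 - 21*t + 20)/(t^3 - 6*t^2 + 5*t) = (t^2 + t - 20)/(t*(t - 5))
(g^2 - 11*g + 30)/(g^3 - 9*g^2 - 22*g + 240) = (g - 5)/(g^2 - 3*g - 40)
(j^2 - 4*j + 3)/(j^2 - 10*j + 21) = (j - 1)/(j - 7)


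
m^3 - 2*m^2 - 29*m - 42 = (m - 7)*(m + 2)*(m + 3)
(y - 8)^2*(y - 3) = y^3 - 19*y^2 + 112*y - 192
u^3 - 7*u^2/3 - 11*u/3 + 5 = (u - 3)*(u - 1)*(u + 5/3)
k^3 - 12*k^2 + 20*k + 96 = (k - 8)*(k - 6)*(k + 2)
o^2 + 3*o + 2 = (o + 1)*(o + 2)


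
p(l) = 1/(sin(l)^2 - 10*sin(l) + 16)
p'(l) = (-2*sin(l)*cos(l) + 10*cos(l))/(sin(l)^2 - 10*sin(l) + 16)^2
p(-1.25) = 0.04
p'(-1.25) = 0.01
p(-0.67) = 0.04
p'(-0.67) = 0.02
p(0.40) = 0.08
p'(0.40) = 0.06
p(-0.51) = 0.05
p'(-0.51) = 0.02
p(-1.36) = 0.04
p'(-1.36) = 0.00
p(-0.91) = 0.04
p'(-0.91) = 0.01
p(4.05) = 0.04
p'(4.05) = -0.01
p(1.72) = 0.14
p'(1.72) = -0.02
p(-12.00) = 0.09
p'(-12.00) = 0.06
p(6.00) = 0.05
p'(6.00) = 0.03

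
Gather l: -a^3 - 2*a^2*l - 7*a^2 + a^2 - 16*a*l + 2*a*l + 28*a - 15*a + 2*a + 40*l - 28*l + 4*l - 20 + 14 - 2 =-a^3 - 6*a^2 + 15*a + l*(-2*a^2 - 14*a + 16) - 8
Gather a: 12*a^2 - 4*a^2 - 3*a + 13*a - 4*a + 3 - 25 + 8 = 8*a^2 + 6*a - 14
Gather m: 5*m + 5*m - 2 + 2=10*m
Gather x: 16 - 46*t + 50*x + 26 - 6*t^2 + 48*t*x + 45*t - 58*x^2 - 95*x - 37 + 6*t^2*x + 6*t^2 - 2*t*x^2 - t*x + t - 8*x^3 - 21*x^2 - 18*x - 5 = -8*x^3 + x^2*(-2*t - 79) + x*(6*t^2 + 47*t - 63)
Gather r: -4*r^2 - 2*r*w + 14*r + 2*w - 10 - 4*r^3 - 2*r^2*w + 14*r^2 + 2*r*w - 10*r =-4*r^3 + r^2*(10 - 2*w) + 4*r + 2*w - 10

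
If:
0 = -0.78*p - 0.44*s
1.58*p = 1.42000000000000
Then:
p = 0.90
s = -1.59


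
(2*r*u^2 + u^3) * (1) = 2*r*u^2 + u^3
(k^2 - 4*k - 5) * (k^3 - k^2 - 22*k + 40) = k^5 - 5*k^4 - 23*k^3 + 133*k^2 - 50*k - 200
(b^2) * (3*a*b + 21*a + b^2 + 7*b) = 3*a*b^3 + 21*a*b^2 + b^4 + 7*b^3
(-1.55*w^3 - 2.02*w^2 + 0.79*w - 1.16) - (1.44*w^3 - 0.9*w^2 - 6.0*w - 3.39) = -2.99*w^3 - 1.12*w^2 + 6.79*w + 2.23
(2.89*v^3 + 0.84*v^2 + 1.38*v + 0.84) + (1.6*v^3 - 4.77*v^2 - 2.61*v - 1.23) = 4.49*v^3 - 3.93*v^2 - 1.23*v - 0.39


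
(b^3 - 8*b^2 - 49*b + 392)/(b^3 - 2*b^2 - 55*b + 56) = (b - 7)/(b - 1)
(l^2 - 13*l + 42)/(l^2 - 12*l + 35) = (l - 6)/(l - 5)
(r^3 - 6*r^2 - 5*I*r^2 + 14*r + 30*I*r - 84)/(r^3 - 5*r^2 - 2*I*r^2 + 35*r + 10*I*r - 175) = (r^2 + 2*r*(-3 + I) - 12*I)/(r^2 + 5*r*(-1 + I) - 25*I)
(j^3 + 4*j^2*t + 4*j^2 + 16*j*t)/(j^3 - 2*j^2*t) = (j^2 + 4*j*t + 4*j + 16*t)/(j*(j - 2*t))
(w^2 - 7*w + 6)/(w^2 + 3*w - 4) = (w - 6)/(w + 4)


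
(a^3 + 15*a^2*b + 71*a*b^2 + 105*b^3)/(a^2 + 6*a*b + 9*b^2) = (a^2 + 12*a*b + 35*b^2)/(a + 3*b)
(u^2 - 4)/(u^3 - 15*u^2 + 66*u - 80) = (u + 2)/(u^2 - 13*u + 40)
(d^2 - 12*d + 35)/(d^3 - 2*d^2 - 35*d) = (d - 5)/(d*(d + 5))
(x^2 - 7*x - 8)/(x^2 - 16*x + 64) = (x + 1)/(x - 8)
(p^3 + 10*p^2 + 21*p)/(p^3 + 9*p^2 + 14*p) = (p + 3)/(p + 2)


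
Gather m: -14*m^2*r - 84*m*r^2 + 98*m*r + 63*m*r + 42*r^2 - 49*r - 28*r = -14*m^2*r + m*(-84*r^2 + 161*r) + 42*r^2 - 77*r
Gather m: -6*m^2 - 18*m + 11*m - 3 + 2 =-6*m^2 - 7*m - 1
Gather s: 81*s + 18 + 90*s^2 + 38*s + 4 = 90*s^2 + 119*s + 22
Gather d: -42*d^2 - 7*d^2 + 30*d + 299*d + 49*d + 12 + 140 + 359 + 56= -49*d^2 + 378*d + 567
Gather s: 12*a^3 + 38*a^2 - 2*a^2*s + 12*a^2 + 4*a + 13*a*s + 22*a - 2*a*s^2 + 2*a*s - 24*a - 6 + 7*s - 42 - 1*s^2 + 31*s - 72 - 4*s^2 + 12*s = 12*a^3 + 50*a^2 + 2*a + s^2*(-2*a - 5) + s*(-2*a^2 + 15*a + 50) - 120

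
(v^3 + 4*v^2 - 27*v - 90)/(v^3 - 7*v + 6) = (v^2 + v - 30)/(v^2 - 3*v + 2)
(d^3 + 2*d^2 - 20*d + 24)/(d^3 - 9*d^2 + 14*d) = (d^2 + 4*d - 12)/(d*(d - 7))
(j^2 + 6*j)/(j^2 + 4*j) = (j + 6)/(j + 4)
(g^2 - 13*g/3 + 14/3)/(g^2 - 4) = (g - 7/3)/(g + 2)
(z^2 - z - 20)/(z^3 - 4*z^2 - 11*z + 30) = (z + 4)/(z^2 + z - 6)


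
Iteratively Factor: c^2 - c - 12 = (c - 4)*(c + 3)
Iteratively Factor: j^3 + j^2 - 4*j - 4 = (j - 2)*(j^2 + 3*j + 2) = (j - 2)*(j + 1)*(j + 2)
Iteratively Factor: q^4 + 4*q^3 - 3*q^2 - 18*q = (q - 2)*(q^3 + 6*q^2 + 9*q) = (q - 2)*(q + 3)*(q^2 + 3*q) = q*(q - 2)*(q + 3)*(q + 3)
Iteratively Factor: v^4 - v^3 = (v)*(v^3 - v^2) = v^2*(v^2 - v) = v^2*(v - 1)*(v)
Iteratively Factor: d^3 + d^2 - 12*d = (d)*(d^2 + d - 12) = d*(d - 3)*(d + 4)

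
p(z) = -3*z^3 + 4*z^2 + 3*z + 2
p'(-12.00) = -1389.00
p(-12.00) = 5726.00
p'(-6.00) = -369.00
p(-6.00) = 776.00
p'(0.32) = 4.64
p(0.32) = 3.27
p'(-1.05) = -15.32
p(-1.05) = 6.73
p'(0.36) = 4.71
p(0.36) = 3.46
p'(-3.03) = -103.87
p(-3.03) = 113.09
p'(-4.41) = -207.31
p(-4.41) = 323.86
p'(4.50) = -143.25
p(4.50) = -176.88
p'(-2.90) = -95.89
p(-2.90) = 100.11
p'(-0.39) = -1.49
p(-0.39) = 1.62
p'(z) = -9*z^2 + 8*z + 3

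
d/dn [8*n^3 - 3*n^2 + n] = 24*n^2 - 6*n + 1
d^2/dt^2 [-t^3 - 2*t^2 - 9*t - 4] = -6*t - 4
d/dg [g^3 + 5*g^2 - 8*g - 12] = 3*g^2 + 10*g - 8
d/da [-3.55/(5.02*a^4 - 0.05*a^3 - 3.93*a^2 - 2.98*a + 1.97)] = (71.284*a^3 - 0.5325*a^2 - 27.903*a - 10.579)/(-5.02*a^4 + 0.05*a^3 + 3.93*a^2 + 2.98*a - 1.97)^2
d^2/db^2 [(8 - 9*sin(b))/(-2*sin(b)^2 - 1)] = (-324*sin(b)^5 + 128*sin(b)^4 - 256*sin(b)^2 + 198*sin(b) - 135*sin(3*b) + 18*sin(5*b) + 32)/(2*sin(b)^2 + 1)^3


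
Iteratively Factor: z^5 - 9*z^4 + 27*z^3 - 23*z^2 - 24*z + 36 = (z - 2)*(z^4 - 7*z^3 + 13*z^2 + 3*z - 18) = (z - 2)^2*(z^3 - 5*z^2 + 3*z + 9) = (z - 3)*(z - 2)^2*(z^2 - 2*z - 3) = (z - 3)^2*(z - 2)^2*(z + 1)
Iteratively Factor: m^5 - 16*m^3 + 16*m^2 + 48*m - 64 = (m - 2)*(m^4 + 2*m^3 - 12*m^2 - 8*m + 32) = (m - 2)^2*(m^3 + 4*m^2 - 4*m - 16) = (m - 2)^2*(m + 2)*(m^2 + 2*m - 8) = (m - 2)^3*(m + 2)*(m + 4)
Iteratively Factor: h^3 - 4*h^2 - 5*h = (h + 1)*(h^2 - 5*h) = (h - 5)*(h + 1)*(h)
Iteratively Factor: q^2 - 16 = (q - 4)*(q + 4)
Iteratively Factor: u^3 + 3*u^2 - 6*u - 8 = (u + 4)*(u^2 - u - 2) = (u - 2)*(u + 4)*(u + 1)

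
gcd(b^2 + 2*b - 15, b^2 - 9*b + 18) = b - 3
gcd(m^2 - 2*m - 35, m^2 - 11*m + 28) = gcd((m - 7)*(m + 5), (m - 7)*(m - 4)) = m - 7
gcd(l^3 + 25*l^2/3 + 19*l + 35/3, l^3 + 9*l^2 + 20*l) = l + 5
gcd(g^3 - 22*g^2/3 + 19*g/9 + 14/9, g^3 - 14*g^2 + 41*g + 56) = g - 7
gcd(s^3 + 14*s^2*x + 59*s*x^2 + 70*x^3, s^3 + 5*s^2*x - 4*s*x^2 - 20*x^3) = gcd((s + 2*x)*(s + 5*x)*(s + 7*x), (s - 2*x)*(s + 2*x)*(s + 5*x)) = s^2 + 7*s*x + 10*x^2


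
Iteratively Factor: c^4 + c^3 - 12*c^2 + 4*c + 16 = (c - 2)*(c^3 + 3*c^2 - 6*c - 8) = (c - 2)*(c + 4)*(c^2 - c - 2) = (c - 2)*(c + 1)*(c + 4)*(c - 2)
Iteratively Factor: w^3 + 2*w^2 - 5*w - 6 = (w - 2)*(w^2 + 4*w + 3) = (w - 2)*(w + 1)*(w + 3)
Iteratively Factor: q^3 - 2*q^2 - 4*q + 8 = (q + 2)*(q^2 - 4*q + 4) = (q - 2)*(q + 2)*(q - 2)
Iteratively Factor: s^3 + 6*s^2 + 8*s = (s + 4)*(s^2 + 2*s) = s*(s + 4)*(s + 2)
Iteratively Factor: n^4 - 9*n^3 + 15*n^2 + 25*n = (n)*(n^3 - 9*n^2 + 15*n + 25) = n*(n + 1)*(n^2 - 10*n + 25) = n*(n - 5)*(n + 1)*(n - 5)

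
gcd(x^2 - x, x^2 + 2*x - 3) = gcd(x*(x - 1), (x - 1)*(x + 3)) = x - 1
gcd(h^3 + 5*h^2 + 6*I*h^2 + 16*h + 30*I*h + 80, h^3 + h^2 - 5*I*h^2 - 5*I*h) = 1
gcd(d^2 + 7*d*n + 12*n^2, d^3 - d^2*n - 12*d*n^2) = d + 3*n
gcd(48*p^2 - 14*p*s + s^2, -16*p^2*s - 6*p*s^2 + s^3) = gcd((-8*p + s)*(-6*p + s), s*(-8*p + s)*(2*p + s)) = 8*p - s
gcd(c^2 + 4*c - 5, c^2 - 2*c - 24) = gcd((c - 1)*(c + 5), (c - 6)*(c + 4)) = 1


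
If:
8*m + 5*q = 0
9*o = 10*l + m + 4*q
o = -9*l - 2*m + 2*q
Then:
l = 207*q/728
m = -5*q/8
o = 503*q/728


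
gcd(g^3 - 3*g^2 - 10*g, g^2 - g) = g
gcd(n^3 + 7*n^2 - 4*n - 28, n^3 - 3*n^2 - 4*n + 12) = n^2 - 4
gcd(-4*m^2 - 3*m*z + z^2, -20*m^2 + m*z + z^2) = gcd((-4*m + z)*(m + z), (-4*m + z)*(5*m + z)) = -4*m + z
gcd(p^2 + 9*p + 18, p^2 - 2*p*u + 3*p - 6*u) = p + 3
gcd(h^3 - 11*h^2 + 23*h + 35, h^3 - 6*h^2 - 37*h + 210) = h^2 - 12*h + 35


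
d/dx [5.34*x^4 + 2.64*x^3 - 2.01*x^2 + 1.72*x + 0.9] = 21.36*x^3 + 7.92*x^2 - 4.02*x + 1.72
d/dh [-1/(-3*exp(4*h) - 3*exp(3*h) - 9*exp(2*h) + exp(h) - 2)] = (-12*exp(3*h) - 9*exp(2*h) - 18*exp(h) + 1)*exp(h)/(3*exp(4*h) + 3*exp(3*h) + 9*exp(2*h) - exp(h) + 2)^2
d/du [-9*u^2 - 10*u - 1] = -18*u - 10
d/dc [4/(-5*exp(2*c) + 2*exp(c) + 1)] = (40*exp(c) - 8)*exp(c)/(-5*exp(2*c) + 2*exp(c) + 1)^2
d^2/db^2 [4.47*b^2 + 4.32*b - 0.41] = 8.94000000000000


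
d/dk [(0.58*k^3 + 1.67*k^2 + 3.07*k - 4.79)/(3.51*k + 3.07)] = (4.0716*k^3 + 11.2035*k^2 + 10.2538*k + 26.2378)/(12.3201*k^2 + 21.5514*k + 9.4249)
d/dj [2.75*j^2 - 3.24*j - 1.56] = 5.5*j - 3.24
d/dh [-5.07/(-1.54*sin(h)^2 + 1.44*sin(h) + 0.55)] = (7.3008 - 15.6156*sin(h))*cos(h)/(-1.54*sin(h)^2 + 1.44*sin(h) + 0.55)^2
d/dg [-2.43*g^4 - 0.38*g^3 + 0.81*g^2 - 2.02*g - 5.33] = -9.72*g^3 - 1.14*g^2 + 1.62*g - 2.02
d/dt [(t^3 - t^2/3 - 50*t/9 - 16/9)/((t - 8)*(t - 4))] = (9*t^4 - 216*t^3 + 950*t^2 - 160*t - 1792)/(9*(t^4 - 24*t^3 + 208*t^2 - 768*t + 1024))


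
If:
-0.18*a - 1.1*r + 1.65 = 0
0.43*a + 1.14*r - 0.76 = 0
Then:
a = -3.90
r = 2.14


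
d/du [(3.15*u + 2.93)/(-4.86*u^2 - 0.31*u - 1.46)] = (15.309*u^2 + 28.4796*u - 3.6907)/(23.6196*u^4 + 3.0132*u^3 + 14.2873*u^2 + 0.9052*u + 2.1316)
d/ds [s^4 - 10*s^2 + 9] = 4*s*(s^2 - 5)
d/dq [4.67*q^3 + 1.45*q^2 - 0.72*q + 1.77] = 14.01*q^2 + 2.9*q - 0.72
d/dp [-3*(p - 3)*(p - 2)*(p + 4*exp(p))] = -12*p^2*exp(p) - 9*p^2 + 36*p*exp(p) + 30*p - 12*exp(p) - 18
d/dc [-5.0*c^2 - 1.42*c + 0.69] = -10.0*c - 1.42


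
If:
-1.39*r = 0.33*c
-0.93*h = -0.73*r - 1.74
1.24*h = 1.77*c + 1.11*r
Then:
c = 1.34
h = 1.62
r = -0.32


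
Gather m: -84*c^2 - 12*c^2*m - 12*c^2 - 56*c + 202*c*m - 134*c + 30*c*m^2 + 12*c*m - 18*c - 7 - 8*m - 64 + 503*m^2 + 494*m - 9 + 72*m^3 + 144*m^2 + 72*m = -96*c^2 - 208*c + 72*m^3 + m^2*(30*c + 647) + m*(-12*c^2 + 214*c + 558) - 80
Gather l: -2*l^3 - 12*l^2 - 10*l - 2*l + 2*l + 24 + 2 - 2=-2*l^3 - 12*l^2 - 10*l + 24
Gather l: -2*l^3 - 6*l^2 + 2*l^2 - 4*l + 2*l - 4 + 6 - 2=-2*l^3 - 4*l^2 - 2*l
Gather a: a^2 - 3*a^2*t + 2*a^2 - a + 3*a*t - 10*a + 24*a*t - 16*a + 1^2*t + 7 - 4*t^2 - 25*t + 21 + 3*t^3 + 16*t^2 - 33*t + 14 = a^2*(3 - 3*t) + a*(27*t - 27) + 3*t^3 + 12*t^2 - 57*t + 42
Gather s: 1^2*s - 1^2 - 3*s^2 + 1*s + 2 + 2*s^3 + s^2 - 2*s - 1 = 2*s^3 - 2*s^2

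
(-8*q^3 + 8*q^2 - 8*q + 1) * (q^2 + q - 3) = -8*q^5 + 24*q^3 - 31*q^2 + 25*q - 3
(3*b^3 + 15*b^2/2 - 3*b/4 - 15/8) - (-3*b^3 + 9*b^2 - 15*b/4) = 6*b^3 - 3*b^2/2 + 3*b - 15/8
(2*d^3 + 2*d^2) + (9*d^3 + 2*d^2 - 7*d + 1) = 11*d^3 + 4*d^2 - 7*d + 1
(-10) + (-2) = -12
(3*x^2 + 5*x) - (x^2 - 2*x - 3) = 2*x^2 + 7*x + 3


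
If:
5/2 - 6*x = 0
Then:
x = 5/12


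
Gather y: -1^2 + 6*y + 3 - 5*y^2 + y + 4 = -5*y^2 + 7*y + 6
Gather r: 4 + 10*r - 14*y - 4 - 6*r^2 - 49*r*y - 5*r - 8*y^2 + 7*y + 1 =-6*r^2 + r*(5 - 49*y) - 8*y^2 - 7*y + 1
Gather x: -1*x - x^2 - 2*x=-x^2 - 3*x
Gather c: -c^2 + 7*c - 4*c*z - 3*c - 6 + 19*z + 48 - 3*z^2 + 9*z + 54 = -c^2 + c*(4 - 4*z) - 3*z^2 + 28*z + 96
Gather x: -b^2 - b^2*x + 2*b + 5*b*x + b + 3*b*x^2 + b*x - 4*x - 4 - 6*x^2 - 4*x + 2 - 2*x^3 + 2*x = -b^2 + 3*b - 2*x^3 + x^2*(3*b - 6) + x*(-b^2 + 6*b - 6) - 2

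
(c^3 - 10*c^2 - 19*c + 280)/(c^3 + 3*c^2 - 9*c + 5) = (c^2 - 15*c + 56)/(c^2 - 2*c + 1)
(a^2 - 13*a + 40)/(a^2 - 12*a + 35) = (a - 8)/(a - 7)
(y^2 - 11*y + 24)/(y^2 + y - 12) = (y - 8)/(y + 4)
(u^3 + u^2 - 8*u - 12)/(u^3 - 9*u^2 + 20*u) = (u^3 + u^2 - 8*u - 12)/(u*(u^2 - 9*u + 20))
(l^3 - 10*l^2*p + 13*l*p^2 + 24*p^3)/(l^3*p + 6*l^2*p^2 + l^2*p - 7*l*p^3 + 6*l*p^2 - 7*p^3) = (l^3 - 10*l^2*p + 13*l*p^2 + 24*p^3)/(p*(l^3 + 6*l^2*p + l^2 - 7*l*p^2 + 6*l*p - 7*p^2))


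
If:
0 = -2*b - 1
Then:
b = -1/2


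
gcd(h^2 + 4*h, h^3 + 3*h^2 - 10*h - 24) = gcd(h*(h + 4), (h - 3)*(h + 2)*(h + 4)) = h + 4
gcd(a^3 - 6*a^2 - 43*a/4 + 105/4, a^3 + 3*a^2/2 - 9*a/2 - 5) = a + 5/2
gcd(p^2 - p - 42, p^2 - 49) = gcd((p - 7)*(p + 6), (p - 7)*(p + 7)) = p - 7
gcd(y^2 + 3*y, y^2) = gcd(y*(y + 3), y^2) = y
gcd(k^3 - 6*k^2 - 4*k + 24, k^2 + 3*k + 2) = k + 2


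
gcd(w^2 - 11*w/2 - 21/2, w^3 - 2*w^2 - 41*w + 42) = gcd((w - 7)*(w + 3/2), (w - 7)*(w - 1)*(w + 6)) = w - 7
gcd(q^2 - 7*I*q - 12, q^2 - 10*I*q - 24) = q - 4*I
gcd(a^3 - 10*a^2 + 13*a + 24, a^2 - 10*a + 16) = a - 8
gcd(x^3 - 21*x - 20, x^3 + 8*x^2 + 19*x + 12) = x^2 + 5*x + 4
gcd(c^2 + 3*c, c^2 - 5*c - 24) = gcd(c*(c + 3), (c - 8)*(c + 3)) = c + 3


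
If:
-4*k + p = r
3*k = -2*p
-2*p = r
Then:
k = 0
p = 0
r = 0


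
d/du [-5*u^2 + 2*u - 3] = 2 - 10*u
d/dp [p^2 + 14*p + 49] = 2*p + 14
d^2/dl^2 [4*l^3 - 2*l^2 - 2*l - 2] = 24*l - 4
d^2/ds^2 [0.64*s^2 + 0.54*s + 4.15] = 1.28000000000000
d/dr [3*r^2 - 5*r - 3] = 6*r - 5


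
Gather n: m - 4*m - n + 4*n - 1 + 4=-3*m + 3*n + 3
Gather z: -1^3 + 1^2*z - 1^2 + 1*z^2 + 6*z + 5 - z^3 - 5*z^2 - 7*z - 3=-z^3 - 4*z^2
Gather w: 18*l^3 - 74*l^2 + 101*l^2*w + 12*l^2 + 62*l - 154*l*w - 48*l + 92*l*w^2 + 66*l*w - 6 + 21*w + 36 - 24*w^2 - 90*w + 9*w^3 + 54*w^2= 18*l^3 - 62*l^2 + 14*l + 9*w^3 + w^2*(92*l + 30) + w*(101*l^2 - 88*l - 69) + 30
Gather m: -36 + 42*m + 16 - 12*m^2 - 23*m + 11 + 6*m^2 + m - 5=-6*m^2 + 20*m - 14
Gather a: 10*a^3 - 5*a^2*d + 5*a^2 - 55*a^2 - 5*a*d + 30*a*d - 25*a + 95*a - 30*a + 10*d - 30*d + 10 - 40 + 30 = 10*a^3 + a^2*(-5*d - 50) + a*(25*d + 40) - 20*d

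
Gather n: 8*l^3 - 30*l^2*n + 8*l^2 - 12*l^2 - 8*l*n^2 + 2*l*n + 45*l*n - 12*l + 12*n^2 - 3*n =8*l^3 - 4*l^2 - 12*l + n^2*(12 - 8*l) + n*(-30*l^2 + 47*l - 3)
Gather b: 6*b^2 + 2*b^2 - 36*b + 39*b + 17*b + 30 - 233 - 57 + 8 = 8*b^2 + 20*b - 252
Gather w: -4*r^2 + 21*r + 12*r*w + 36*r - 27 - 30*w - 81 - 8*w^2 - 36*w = -4*r^2 + 57*r - 8*w^2 + w*(12*r - 66) - 108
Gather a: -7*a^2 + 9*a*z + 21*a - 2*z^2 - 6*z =-7*a^2 + a*(9*z + 21) - 2*z^2 - 6*z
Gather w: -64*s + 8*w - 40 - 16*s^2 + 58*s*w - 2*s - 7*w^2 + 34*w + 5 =-16*s^2 - 66*s - 7*w^2 + w*(58*s + 42) - 35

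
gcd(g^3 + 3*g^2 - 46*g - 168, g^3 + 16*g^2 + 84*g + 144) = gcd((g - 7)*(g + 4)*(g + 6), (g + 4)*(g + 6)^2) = g^2 + 10*g + 24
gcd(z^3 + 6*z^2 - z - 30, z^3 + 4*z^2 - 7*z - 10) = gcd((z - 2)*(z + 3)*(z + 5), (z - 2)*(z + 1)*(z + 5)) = z^2 + 3*z - 10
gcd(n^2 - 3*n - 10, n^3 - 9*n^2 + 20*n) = n - 5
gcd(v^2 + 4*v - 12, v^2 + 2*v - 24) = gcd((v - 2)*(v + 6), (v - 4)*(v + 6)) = v + 6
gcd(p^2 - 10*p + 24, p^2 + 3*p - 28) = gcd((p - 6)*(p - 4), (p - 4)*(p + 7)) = p - 4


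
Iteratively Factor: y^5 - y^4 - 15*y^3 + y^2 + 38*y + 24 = (y + 1)*(y^4 - 2*y^3 - 13*y^2 + 14*y + 24) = (y - 4)*(y + 1)*(y^3 + 2*y^2 - 5*y - 6) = (y - 4)*(y + 1)*(y + 3)*(y^2 - y - 2) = (y - 4)*(y + 1)^2*(y + 3)*(y - 2)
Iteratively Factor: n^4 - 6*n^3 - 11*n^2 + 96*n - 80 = (n - 4)*(n^3 - 2*n^2 - 19*n + 20) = (n - 5)*(n - 4)*(n^2 + 3*n - 4) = (n - 5)*(n - 4)*(n + 4)*(n - 1)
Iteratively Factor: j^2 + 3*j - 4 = (j + 4)*(j - 1)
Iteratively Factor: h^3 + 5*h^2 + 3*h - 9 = (h - 1)*(h^2 + 6*h + 9) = (h - 1)*(h + 3)*(h + 3)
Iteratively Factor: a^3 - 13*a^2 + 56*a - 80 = (a - 4)*(a^2 - 9*a + 20) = (a - 4)^2*(a - 5)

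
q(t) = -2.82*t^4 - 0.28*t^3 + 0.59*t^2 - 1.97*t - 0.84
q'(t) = -11.28*t^3 - 0.84*t^2 + 1.18*t - 1.97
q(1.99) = -48.85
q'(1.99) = -91.84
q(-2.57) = -110.15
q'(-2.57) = 180.92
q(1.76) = -31.06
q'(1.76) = -63.99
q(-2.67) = -129.36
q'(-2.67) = 203.60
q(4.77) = -1487.10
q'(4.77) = -1239.69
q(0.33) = -1.47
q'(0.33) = -2.08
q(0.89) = -4.09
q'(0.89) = -9.54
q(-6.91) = -6295.94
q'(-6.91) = 3671.48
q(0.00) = -0.84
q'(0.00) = -1.97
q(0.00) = -0.84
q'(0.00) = -1.97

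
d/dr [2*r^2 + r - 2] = 4*r + 1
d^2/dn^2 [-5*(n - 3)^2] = -10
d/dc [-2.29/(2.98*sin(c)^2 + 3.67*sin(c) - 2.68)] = (13.6484*sin(c) + 8.4043)*cos(c)/(2.98*sin(c)^2 + 3.67*sin(c) - 2.68)^2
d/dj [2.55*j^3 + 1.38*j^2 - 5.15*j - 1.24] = 7.65*j^2 + 2.76*j - 5.15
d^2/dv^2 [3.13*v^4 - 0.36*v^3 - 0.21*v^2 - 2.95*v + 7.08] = 37.56*v^2 - 2.16*v - 0.42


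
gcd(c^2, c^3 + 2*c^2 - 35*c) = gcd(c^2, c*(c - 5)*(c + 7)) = c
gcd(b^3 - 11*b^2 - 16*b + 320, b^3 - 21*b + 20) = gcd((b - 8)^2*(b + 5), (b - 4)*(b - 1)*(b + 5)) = b + 5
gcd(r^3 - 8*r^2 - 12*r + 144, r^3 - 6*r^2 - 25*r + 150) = r - 6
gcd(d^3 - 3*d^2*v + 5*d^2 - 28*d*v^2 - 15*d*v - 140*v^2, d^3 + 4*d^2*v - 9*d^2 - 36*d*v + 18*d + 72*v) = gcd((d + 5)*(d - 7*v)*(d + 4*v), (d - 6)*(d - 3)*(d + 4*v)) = d + 4*v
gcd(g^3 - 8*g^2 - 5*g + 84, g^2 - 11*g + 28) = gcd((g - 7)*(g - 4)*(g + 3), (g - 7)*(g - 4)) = g^2 - 11*g + 28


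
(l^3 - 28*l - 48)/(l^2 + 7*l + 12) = (l^2 - 4*l - 12)/(l + 3)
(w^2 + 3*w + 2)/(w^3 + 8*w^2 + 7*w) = (w + 2)/(w*(w + 7))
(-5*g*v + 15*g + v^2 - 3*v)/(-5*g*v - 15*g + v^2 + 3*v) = (v - 3)/(v + 3)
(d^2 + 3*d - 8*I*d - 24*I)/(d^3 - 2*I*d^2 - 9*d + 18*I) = (d - 8*I)/(d^2 - d*(3 + 2*I) + 6*I)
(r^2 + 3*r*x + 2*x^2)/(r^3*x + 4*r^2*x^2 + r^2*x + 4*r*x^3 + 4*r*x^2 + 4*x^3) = (r + x)/(x*(r^2 + 2*r*x + r + 2*x))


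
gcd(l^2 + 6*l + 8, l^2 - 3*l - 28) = l + 4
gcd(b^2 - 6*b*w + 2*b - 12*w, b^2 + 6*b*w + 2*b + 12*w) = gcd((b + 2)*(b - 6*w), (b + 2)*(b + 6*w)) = b + 2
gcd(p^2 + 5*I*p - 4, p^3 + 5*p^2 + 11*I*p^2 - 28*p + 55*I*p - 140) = p + 4*I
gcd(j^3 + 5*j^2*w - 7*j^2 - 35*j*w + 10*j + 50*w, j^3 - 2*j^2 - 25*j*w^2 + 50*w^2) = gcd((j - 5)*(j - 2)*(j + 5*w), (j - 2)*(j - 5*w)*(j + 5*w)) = j^2 + 5*j*w - 2*j - 10*w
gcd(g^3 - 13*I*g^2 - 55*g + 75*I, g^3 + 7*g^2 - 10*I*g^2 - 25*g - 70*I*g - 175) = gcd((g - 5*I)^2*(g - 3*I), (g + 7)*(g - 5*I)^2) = g^2 - 10*I*g - 25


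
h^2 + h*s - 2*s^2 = (h - s)*(h + 2*s)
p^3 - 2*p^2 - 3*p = p*(p - 3)*(p + 1)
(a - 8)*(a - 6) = a^2 - 14*a + 48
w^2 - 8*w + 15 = (w - 5)*(w - 3)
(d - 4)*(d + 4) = d^2 - 16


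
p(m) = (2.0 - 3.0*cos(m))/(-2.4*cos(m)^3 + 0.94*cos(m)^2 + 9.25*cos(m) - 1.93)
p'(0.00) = 0.00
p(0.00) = -0.17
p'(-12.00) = 0.25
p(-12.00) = -0.10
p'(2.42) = -0.07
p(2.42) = -0.58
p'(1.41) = 67.51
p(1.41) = -3.50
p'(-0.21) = -0.08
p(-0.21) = -0.16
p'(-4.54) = 0.94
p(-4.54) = -0.72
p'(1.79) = 0.71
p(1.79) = -0.68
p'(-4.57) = 1.13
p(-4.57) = -0.75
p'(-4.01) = -0.01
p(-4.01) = -0.57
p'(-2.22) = -0.02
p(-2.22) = -0.57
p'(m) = (2.0 - 3.0*cos(m))*(-7.2*sin(m)*cos(m)^2 + 1.88*sin(m)*cos(m) + 9.25*sin(m))/(-2.4*cos(m)^3 + 0.94*cos(m)^2 + 9.25*cos(m) - 1.93)^2 + 3.0*sin(m)/(-2.4*cos(m)^3 + 0.94*cos(m)^2 + 9.25*cos(m) - 1.93) = (14.4*cos(m)^3 - 17.22*cos(m)^2 + 3.76*cos(m) + 12.71)*sin(m)/(5.76*cos(m)^6 - 4.512*cos(m)^5 - 43.5164*cos(m)^4 + 26.654*cos(m)^3 + 81.9341*cos(m)^2 - 35.705*cos(m) + 3.7249)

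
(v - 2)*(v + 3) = v^2 + v - 6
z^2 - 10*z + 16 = (z - 8)*(z - 2)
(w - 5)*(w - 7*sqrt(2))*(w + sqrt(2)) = w^3 - 6*sqrt(2)*w^2 - 5*w^2 - 14*w + 30*sqrt(2)*w + 70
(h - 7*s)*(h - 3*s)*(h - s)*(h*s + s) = h^4*s - 11*h^3*s^2 + h^3*s + 31*h^2*s^3 - 11*h^2*s^2 - 21*h*s^4 + 31*h*s^3 - 21*s^4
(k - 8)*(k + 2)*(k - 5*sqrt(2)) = k^3 - 5*sqrt(2)*k^2 - 6*k^2 - 16*k + 30*sqrt(2)*k + 80*sqrt(2)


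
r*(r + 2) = r^2 + 2*r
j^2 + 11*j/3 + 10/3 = (j + 5/3)*(j + 2)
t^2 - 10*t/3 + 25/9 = (t - 5/3)^2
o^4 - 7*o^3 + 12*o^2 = o^2*(o - 4)*(o - 3)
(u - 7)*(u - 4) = u^2 - 11*u + 28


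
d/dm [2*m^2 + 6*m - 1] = 4*m + 6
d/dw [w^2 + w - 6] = 2*w + 1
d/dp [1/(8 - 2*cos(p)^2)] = -sin(p)*cos(p)/(cos(p)^2 - 4)^2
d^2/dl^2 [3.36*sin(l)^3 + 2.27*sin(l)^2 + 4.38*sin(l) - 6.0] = -6.9*sin(l) + 7.56*sin(3*l) + 4.54*cos(2*l)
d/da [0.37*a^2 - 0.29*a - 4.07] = 0.74*a - 0.29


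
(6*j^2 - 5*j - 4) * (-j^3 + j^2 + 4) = -6*j^5 + 11*j^4 - j^3 + 20*j^2 - 20*j - 16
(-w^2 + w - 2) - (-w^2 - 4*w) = 5*w - 2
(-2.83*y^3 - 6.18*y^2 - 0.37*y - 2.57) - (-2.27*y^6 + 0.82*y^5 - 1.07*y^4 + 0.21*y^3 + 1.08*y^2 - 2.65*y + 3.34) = 2.27*y^6 - 0.82*y^5 + 1.07*y^4 - 3.04*y^3 - 7.26*y^2 + 2.28*y - 5.91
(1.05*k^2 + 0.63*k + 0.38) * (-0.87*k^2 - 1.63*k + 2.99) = -0.9135*k^4 - 2.2596*k^3 + 1.782*k^2 + 1.2643*k + 1.1362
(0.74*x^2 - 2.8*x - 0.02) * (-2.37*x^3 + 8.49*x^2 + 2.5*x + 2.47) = -1.7538*x^5 + 12.9186*x^4 - 21.8746*x^3 - 5.342*x^2 - 6.966*x - 0.0494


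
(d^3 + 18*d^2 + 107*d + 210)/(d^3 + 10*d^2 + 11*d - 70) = (d + 6)/(d - 2)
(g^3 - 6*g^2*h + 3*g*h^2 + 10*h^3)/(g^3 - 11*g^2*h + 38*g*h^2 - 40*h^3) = (g + h)/(g - 4*h)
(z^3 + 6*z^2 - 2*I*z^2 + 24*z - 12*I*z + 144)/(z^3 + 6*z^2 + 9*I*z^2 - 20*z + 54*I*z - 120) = (z - 6*I)/(z + 5*I)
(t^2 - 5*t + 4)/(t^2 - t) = (t - 4)/t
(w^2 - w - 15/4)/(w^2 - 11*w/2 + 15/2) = (w + 3/2)/(w - 3)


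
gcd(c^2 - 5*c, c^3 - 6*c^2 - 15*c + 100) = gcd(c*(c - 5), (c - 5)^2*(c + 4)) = c - 5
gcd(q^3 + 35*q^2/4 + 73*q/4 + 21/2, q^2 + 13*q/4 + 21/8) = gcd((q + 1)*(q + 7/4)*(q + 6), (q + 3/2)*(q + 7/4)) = q + 7/4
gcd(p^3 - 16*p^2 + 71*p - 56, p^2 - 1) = p - 1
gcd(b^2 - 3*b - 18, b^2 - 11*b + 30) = b - 6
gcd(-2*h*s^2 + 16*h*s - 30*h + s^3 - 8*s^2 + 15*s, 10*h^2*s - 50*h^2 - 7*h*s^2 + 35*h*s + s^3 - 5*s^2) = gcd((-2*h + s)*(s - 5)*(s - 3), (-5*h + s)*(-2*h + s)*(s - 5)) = -2*h*s + 10*h + s^2 - 5*s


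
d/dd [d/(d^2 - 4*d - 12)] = (d^2 - 2*d*(d - 2) - 4*d - 12)/(-d^2 + 4*d + 12)^2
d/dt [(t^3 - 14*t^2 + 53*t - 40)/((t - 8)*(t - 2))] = (t^2 - 4*t + 7)/(t^2 - 4*t + 4)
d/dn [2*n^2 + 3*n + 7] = 4*n + 3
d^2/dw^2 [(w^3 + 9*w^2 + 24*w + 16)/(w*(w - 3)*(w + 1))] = 2*(11*w^3 + 48*w^2 - 144*w + 144)/(w^3*(w^3 - 9*w^2 + 27*w - 27))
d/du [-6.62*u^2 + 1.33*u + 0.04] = 1.33 - 13.24*u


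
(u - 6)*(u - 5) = u^2 - 11*u + 30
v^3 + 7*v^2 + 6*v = v*(v + 1)*(v + 6)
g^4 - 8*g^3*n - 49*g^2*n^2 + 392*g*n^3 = g*(g - 8*n)*(g - 7*n)*(g + 7*n)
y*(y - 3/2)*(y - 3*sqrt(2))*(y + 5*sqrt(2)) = y^4 - 3*y^3/2 + 2*sqrt(2)*y^3 - 30*y^2 - 3*sqrt(2)*y^2 + 45*y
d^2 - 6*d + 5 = (d - 5)*(d - 1)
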